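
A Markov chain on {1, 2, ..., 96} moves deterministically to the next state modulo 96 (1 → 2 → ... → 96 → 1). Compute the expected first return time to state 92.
E[T_92 | X_0 = 92] = 96

The chain cycles deterministically, so starting at state 92 it returns in exactly 96 steps. Equivalently, the stationary distribution is uniform π_j = 1/96 for every state j, so by Kac's formula E[T_92] = 1/π_92 = 96.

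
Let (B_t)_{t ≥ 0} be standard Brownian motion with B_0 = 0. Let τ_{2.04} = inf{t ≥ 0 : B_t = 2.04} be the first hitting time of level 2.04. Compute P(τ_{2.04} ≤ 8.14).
P(τ_{2.04} ≤ 8.14) = 2(1 − Φ(2.04/√8.14)) = 2(1 − Φ(0.7150)) ≈ 0.4746

By the reflection principle for standard BM, P(τ_b ≤ t) = 2 · P(B_t ≥ b). Since B_t ~ N(0, t), P(B_t ≥ 2.04) = 1 − Φ(2.04/√t) = 1 − Φ(2.04/√8.14) = 1 − Φ(0.7150) ≈ 0.23730. Doubling: P(τ_{2.04} ≤ 8.14) ≈ 2 · 0.23730 = 0.47460 ≈ 0.4746.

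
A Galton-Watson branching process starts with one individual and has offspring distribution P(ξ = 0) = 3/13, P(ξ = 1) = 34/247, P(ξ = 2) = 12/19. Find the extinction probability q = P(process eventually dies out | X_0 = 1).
q = 19/52

The pgf is f(s) = 3/13 + 34/247·s + 12/19·s². The extinction probability q is the smallest fixed point of f in [0, 1]. Setting s = f(s):
  12/19·s² + (34/247 − 1)·s + 3/13 = 0
  12/19·s² − (3/13 + 12/19)·s + 3/13 = 0
which factors as (s − 1)·(12/19·s − 3/13) = 0, giving roots s = 1 and s = (3/13)/(12/19) = 19/52.
Mean offspring μ = 34/247 + 2·12/19 = 346/247 > 1 (supercritical), so q < 1. The extinction probability is the smaller root: q = (3/13)/(12/19) = 19/52.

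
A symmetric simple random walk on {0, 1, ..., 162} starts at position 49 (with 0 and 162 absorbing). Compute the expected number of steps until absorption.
E[τ | X_0 = 49] = 5537

Let v_k = E[τ | X_0 = k]. Boundary: v_0 = v_162 = 0. Recurrence: v_k = 1 + (v_{k-1} + v_{k+1})/2 for 1 ≤ k ≤ 161. The particular solution to v_k − (v_{k-1} + v_{k+1})/2 = 1 is v_k = −k^2. Adding homogeneous solution A + B k and matching boundaries gives v_k = k (162 − k). Substituting k = 49: v_49 = 49 · 113 = 5537.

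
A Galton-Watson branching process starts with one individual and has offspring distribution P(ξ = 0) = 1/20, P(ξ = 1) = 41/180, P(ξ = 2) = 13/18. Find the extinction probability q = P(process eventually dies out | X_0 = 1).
q = 9/130

The pgf is f(s) = 1/20 + 41/180·s + 13/18·s². The extinction probability q is the smallest fixed point of f in [0, 1]. Setting s = f(s):
  13/18·s² + (41/180 − 1)·s + 1/20 = 0
  13/18·s² − (1/20 + 13/18)·s + 1/20 = 0
which factors as (s − 1)·(13/18·s − 1/20) = 0, giving roots s = 1 and s = (1/20)/(13/18) = 9/130.
Mean offspring μ = 41/180 + 2·13/18 = 301/180 > 1 (supercritical), so q < 1. The extinction probability is the smaller root: q = (1/20)/(13/18) = 9/130.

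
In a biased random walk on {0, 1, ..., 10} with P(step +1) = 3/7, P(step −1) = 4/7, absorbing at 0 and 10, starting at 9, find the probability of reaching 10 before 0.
P(hit 10 before 0) = (1 − (4/3)^9) / (1 − (4/3)^10) = 727383/989527

Let u_k denote P(reach 10 before 0 | start at k). Boundary: u_0 = 0, u_10 = 1. Recurrence: u_k = 3/7·u_{k+1} + 4/7·u_{k-1} for 1 ≤ k ≤ 9. Try u_k = A + B·r^k with r = q/p = (4/7)/(3/7) = 4/3. Substitution satisfies the recurrence; boundary conditions give:
  u_k = (1 − r^k) / (1 − r^N) = (1 − (4/3)^9) / (1 − (4/3)^10) = 727383/989527.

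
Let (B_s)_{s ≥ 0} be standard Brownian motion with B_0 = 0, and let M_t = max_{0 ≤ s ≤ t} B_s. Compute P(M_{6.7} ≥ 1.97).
P(M_{6.7} ≥ 1.97) = 2·P(B_{6.7} ≥ 1.97) = 2(1 − Φ(1.97/√6.7)) ≈ 0.4466

By the reflection principle for Brownian motion, P(M_t ≥ a) = 2 · P(B_t ≥ a) for a ≥ 0. Since B_t ~ N(0, t), P(B_t ≥ 1.97) = 1 − Φ(1.97/√t) = 1 − Φ(1.97/√6.7) = 1 − Φ(0.7611). So
  P(M_{6.7} ≥ 1.97) = 2(1 − Φ(0.7611)) ≈ 0.4466.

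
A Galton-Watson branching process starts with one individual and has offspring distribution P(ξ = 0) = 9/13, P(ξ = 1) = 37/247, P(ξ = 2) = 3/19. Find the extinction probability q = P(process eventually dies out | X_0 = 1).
q = 1

Mean offspring μ = 0·9/13 + 1·37/247 + 2·3/19 = 115/247 ≤ 1. For μ ≤ 1 with offspring not concentrated at 1, the Galton-Watson process goes extinct almost surely, so q = 1.
(Algebraic check: The pgf is f(s) = 9/13 + 37/247·s + 3/19·s². The extinction probability q is the smallest fixed point of f in [0, 1]. Setting s = f(s):
  3/19·s² + (37/247 − 1)·s + 9/13 = 0
  3/19·s² − (9/13 + 3/19)·s + 9/13 = 0
which factors as (s − 1)·(3/19·s − 9/13) = 0, giving roots s = 1 and s = (9/13)/(3/19) = 57/13. Since 57/13 ≥ 1, the smallest root in [0, 1] is s = 1.)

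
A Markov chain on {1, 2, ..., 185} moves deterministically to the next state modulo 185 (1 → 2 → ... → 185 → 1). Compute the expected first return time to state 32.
E[T_32 | X_0 = 32] = 185

The chain cycles deterministically, so starting at state 32 it returns in exactly 185 steps. Equivalently, the stationary distribution is uniform π_j = 1/185 for every state j, so by Kac's formula E[T_32] = 1/π_32 = 185.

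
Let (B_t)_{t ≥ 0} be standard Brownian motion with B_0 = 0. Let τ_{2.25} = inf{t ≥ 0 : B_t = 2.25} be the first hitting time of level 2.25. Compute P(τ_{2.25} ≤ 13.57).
P(τ_{2.25} ≤ 13.57) = 2(1 − Φ(2.25/√13.57)) = 2(1 − Φ(0.6108)) ≈ 0.5413

By the reflection principle for standard BM, P(τ_b ≤ t) = 2 · P(B_t ≥ b). Since B_t ~ N(0, t), P(B_t ≥ 2.25) = 1 − Φ(2.25/√t) = 1 − Φ(2.25/√13.57) = 1 − Φ(0.6108) ≈ 0.27067. Doubling: P(τ_{2.25} ≤ 13.57) ≈ 2 · 0.27067 = 0.54134 ≈ 0.5413.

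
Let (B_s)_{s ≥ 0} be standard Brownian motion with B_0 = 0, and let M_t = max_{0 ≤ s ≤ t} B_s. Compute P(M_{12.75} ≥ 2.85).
P(M_{12.75} ≥ 2.85) = 2·P(B_{12.75} ≥ 2.85) = 2(1 − Φ(2.85/√12.75)) ≈ 0.4248

By the reflection principle for Brownian motion, P(M_t ≥ a) = 2 · P(B_t ≥ a) for a ≥ 0. Since B_t ~ N(0, t), P(B_t ≥ 2.85) = 1 − Φ(2.85/√t) = 1 − Φ(2.85/√12.75) = 1 − Φ(0.7982). So
  P(M_{12.75} ≥ 2.85) = 2(1 − Φ(0.7982)) ≈ 0.4248.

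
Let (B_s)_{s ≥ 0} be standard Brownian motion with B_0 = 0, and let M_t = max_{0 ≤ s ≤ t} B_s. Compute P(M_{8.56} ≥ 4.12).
P(M_{8.56} ≥ 4.12) = 2·P(B_{8.56} ≥ 4.12) = 2(1 − Φ(4.12/√8.56)) ≈ 0.1591

By the reflection principle for Brownian motion, P(M_t ≥ a) = 2 · P(B_t ≥ a) for a ≥ 0. Since B_t ~ N(0, t), P(B_t ≥ 4.12) = 1 − Φ(4.12/√t) = 1 − Φ(4.12/√8.56) = 1 − Φ(1.4082). So
  P(M_{8.56} ≥ 4.12) = 2(1 − Φ(1.4082)) ≈ 0.1591.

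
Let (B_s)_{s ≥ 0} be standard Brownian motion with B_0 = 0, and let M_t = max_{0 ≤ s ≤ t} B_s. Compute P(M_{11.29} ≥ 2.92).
P(M_{11.29} ≥ 2.92) = 2·P(B_{11.29} ≥ 2.92) = 2(1 − Φ(2.92/√11.29)) ≈ 0.3848

By the reflection principle for Brownian motion, P(M_t ≥ a) = 2 · P(B_t ≥ a) for a ≥ 0. Since B_t ~ N(0, t), P(B_t ≥ 2.92) = 1 − Φ(2.92/√t) = 1 − Φ(2.92/√11.29) = 1 − Φ(0.8690). So
  P(M_{11.29} ≥ 2.92) = 2(1 − Φ(0.8690)) ≈ 0.3848.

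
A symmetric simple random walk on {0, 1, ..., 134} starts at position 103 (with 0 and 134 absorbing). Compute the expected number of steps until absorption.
E[τ | X_0 = 103] = 3193

Let v_k = E[τ | X_0 = k]. Boundary: v_0 = v_134 = 0. Recurrence: v_k = 1 + (v_{k-1} + v_{k+1})/2 for 1 ≤ k ≤ 133. The particular solution to v_k − (v_{k-1} + v_{k+1})/2 = 1 is v_k = −k^2. Adding homogeneous solution A + B k and matching boundaries gives v_k = k (134 − k). Substituting k = 103: v_103 = 103 · 31 = 3193.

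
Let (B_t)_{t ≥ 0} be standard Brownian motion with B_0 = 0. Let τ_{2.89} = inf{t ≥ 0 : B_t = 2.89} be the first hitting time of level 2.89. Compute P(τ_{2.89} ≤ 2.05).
P(τ_{2.89} ≤ 2.05) = 2(1 − Φ(2.89/√2.05)) = 2(1 − Φ(2.0185)) ≈ 0.0435

By the reflection principle for standard BM, P(τ_b ≤ t) = 2 · P(B_t ≥ b). Since B_t ~ N(0, t), P(B_t ≥ 2.89) = 1 − Φ(2.89/√t) = 1 − Φ(2.89/√2.05) = 1 − Φ(2.0185) ≈ 0.02177. Doubling: P(τ_{2.89} ≤ 2.05) ≈ 2 · 0.02177 = 0.04354 ≈ 0.0435.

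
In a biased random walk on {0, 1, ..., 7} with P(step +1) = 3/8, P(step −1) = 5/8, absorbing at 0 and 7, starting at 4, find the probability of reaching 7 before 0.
P(hit 7 before 0) = (1 − (5/3)^4) / (1 − (5/3)^7) = 7344/37969

Let u_k denote P(reach 7 before 0 | start at k). Boundary: u_0 = 0, u_7 = 1. Recurrence: u_k = 3/8·u_{k+1} + 5/8·u_{k-1} for 1 ≤ k ≤ 6. Try u_k = A + B·r^k with r = q/p = (5/8)/(3/8) = 5/3. Substitution satisfies the recurrence; boundary conditions give:
  u_k = (1 − r^k) / (1 − r^N) = (1 − (5/3)^4) / (1 − (5/3)^7) = 7344/37969.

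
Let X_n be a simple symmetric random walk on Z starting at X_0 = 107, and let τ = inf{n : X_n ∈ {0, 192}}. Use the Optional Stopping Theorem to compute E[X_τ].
E[X_τ] = 107

X_n is a martingale and τ is a bounded-mean stopping time (indeed τ is finite a.s. with bounded expectation since the walk is in a bounded region). By the OST, E[X_τ] = E[X_0] = 107. Equivalently: E[X_τ] = 192 · P(hit 192 first) + 0 · P(hit 0 first) = 192 · (107/192) = 107.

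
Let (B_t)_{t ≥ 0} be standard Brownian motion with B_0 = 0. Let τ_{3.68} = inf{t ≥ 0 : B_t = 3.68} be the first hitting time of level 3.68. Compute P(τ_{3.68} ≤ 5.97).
P(τ_{3.68} ≤ 5.97) = 2(1 − Φ(3.68/√5.97)) = 2(1 − Φ(1.5061)) ≈ 0.1320

By the reflection principle for standard BM, P(τ_b ≤ t) = 2 · P(B_t ≥ b). Since B_t ~ N(0, t), P(B_t ≥ 3.68) = 1 − Φ(3.68/√t) = 1 − Φ(3.68/√5.97) = 1 − Φ(1.5061) ≈ 0.06602. Doubling: P(τ_{3.68} ≤ 5.97) ≈ 2 · 0.06602 = 0.13204 ≈ 0.1320.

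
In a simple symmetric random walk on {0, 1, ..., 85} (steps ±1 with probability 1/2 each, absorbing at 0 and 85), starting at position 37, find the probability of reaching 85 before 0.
P(hit 85 before 0) = 37/85

Let u_k = P(hit 85 before 0 | start at k). Then u_0 = 0, u_85 = 1, and u_k = u_{k-1}/2 + u_{k+1}/2 for 1 ≤ k ≤ 84. This harmonic recurrence is solved by u_k = k/85, giving u_37 = 37/85.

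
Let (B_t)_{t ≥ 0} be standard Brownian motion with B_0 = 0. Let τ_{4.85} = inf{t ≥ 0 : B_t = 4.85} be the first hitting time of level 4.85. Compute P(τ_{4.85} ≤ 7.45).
P(τ_{4.85} ≤ 7.45) = 2(1 − Φ(4.85/√7.45)) = 2(1 − Φ(1.7769)) ≈ 0.0756

By the reflection principle for standard BM, P(τ_b ≤ t) = 2 · P(B_t ≥ b). Since B_t ~ N(0, t), P(B_t ≥ 4.85) = 1 − Φ(4.85/√t) = 1 − Φ(4.85/√7.45) = 1 − Φ(1.7769) ≈ 0.03779. Doubling: P(τ_{4.85} ≤ 7.45) ≈ 2 · 0.03779 = 0.07558 ≈ 0.0756.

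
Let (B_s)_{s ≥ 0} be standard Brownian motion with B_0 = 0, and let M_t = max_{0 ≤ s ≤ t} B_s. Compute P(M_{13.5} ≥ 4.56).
P(M_{13.5} ≥ 4.56) = 2·P(B_{13.5} ≥ 4.56) = 2(1 − Φ(4.56/√13.5)) ≈ 0.2146

By the reflection principle for Brownian motion, P(M_t ≥ a) = 2 · P(B_t ≥ a) for a ≥ 0. Since B_t ~ N(0, t), P(B_t ≥ 4.56) = 1 − Φ(4.56/√t) = 1 − Φ(4.56/√13.5) = 1 − Φ(1.2411). So
  P(M_{13.5} ≥ 4.56) = 2(1 − Φ(1.2411)) ≈ 0.2146.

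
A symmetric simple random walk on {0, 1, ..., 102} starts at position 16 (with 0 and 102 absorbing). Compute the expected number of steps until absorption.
E[τ | X_0 = 16] = 1376

Let v_k = E[τ | X_0 = k]. Boundary: v_0 = v_102 = 0. Recurrence: v_k = 1 + (v_{k-1} + v_{k+1})/2 for 1 ≤ k ≤ 101. The particular solution to v_k − (v_{k-1} + v_{k+1})/2 = 1 is v_k = −k^2. Adding homogeneous solution A + B k and matching boundaries gives v_k = k (102 − k). Substituting k = 16: v_16 = 16 · 86 = 1376.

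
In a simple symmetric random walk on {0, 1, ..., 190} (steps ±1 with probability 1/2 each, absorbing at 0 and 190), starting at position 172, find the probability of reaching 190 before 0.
P(hit 190 before 0) = 172/190 = 86/95

Let u_k = P(hit 190 before 0 | start at k). Then u_0 = 0, u_190 = 1, and u_k = u_{k-1}/2 + u_{k+1}/2 for 1 ≤ k ≤ 189. This harmonic recurrence is solved by u_k = k/190, giving u_172 = 172/190 = 86/95.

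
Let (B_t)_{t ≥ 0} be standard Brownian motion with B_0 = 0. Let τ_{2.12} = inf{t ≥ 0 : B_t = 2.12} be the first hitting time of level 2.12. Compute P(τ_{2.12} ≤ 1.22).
P(τ_{2.12} ≤ 1.22) = 2(1 − Φ(2.12/√1.22)) = 2(1 − Φ(1.9194)) ≈ 0.0549

By the reflection principle for standard BM, P(τ_b ≤ t) = 2 · P(B_t ≥ b). Since B_t ~ N(0, t), P(B_t ≥ 2.12) = 1 − Φ(2.12/√t) = 1 − Φ(2.12/√1.22) = 1 − Φ(1.9194) ≈ 0.02747. Doubling: P(τ_{2.12} ≤ 1.22) ≈ 2 · 0.02747 = 0.05494 ≈ 0.0549.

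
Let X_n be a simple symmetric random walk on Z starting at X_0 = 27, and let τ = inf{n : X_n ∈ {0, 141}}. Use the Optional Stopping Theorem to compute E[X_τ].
E[X_τ] = 27

X_n is a martingale and τ is a bounded-mean stopping time (indeed τ is finite a.s. with bounded expectation since the walk is in a bounded region). By the OST, E[X_τ] = E[X_0] = 27. Equivalently: E[X_τ] = 141 · P(hit 141 first) + 0 · P(hit 0 first) = 141 · (27/141) = 27.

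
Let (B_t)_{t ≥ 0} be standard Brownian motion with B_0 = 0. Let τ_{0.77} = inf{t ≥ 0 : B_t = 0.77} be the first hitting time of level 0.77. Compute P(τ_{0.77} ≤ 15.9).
P(τ_{0.77} ≤ 15.9) = 2(1 − Φ(0.77/√15.9)) = 2(1 − Φ(0.1931)) ≈ 0.8469

By the reflection principle for standard BM, P(τ_b ≤ t) = 2 · P(B_t ≥ b). Since B_t ~ N(0, t), P(B_t ≥ 0.77) = 1 − Φ(0.77/√t) = 1 − Φ(0.77/√15.9) = 1 − Φ(0.1931) ≈ 0.42344. Doubling: P(τ_{0.77} ≤ 15.9) ≈ 2 · 0.42344 = 0.84688 ≈ 0.8469.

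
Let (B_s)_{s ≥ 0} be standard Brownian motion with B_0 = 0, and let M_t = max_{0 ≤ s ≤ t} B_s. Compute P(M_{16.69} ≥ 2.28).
P(M_{16.69} ≥ 2.28) = 2·P(B_{16.69} ≥ 2.28) = 2(1 − Φ(2.28/√16.69)) ≈ 0.5768

By the reflection principle for Brownian motion, P(M_t ≥ a) = 2 · P(B_t ≥ a) for a ≥ 0. Since B_t ~ N(0, t), P(B_t ≥ 2.28) = 1 − Φ(2.28/√t) = 1 − Φ(2.28/√16.69) = 1 − Φ(0.5581). So
  P(M_{16.69} ≥ 2.28) = 2(1 − Φ(0.5581)) ≈ 0.5768.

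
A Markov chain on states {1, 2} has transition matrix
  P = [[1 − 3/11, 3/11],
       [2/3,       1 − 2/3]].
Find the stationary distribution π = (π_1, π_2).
π_1 = 22/31, π_2 = 9/31

Solve πP = π with π_1 + π_2 = 1. From πP = π: π_1 · (1 − 3/11) + π_2 · 2/3 = π_1 ⇒ π_2 · 2/3 = π_1 · 3/11 ⇒ π_2/π_1 = (3/11)/(2/3) = 9/22. Together with π_1 + π_2 = 1:
  π_1 = (2/3)/(3/11 + 2/3) = (2/3)/(31/33) = 22/31,
  π_2 = (3/11)/(3/11 + 2/3) = (3/11)/(31/33) = 9/31.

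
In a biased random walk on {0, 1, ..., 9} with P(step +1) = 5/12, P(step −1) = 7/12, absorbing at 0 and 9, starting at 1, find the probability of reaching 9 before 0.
P(hit 9 before 0) = (1 − (7/5)^1) / (1 − (7/5)^9) = 390625/19200241

Let u_k denote P(reach 9 before 0 | start at k). Boundary: u_0 = 0, u_9 = 1. Recurrence: u_k = 5/12·u_{k+1} + 7/12·u_{k-1} for 1 ≤ k ≤ 8. Try u_k = A + B·r^k with r = q/p = (7/12)/(5/12) = 7/5. Substitution satisfies the recurrence; boundary conditions give:
  u_k = (1 − r^k) / (1 − r^N) = (1 − (7/5)^1) / (1 − (7/5)^9) = 390625/19200241.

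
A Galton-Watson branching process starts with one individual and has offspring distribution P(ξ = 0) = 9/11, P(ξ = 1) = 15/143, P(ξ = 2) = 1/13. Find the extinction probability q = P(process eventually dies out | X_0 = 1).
q = 1

Mean offspring μ = 0·9/11 + 1·15/143 + 2·1/13 = 37/143 ≤ 1. For μ ≤ 1 with offspring not concentrated at 1, the Galton-Watson process goes extinct almost surely, so q = 1.
(Algebraic check: The pgf is f(s) = 9/11 + 15/143·s + 1/13·s². The extinction probability q is the smallest fixed point of f in [0, 1]. Setting s = f(s):
  1/13·s² + (15/143 − 1)·s + 9/11 = 0
  1/13·s² − (9/11 + 1/13)·s + 9/11 = 0
which factors as (s − 1)·(1/13·s − 9/11) = 0, giving roots s = 1 and s = (9/11)/(1/13) = 117/11. Since 117/11 ≥ 1, the smallest root in [0, 1] is s = 1.)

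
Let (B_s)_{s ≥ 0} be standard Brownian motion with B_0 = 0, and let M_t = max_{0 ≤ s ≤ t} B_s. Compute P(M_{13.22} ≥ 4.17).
P(M_{13.22} ≥ 4.17) = 2·P(B_{13.22} ≥ 4.17) = 2(1 − Φ(4.17/√13.22)) ≈ 0.2514

By the reflection principle for Brownian motion, P(M_t ≥ a) = 2 · P(B_t ≥ a) for a ≥ 0. Since B_t ~ N(0, t), P(B_t ≥ 4.17) = 1 − Φ(4.17/√t) = 1 − Φ(4.17/√13.22) = 1 − Φ(1.1469). So
  P(M_{13.22} ≥ 4.17) = 2(1 − Φ(1.1469)) ≈ 0.2514.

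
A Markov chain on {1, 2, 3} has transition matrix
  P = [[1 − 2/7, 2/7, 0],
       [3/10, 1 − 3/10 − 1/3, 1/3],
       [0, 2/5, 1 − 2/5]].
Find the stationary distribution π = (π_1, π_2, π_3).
π = (63/173, 60/173, 50/173)

This is a birth-death chain on three states, which satisfies detailed balance: π_1 · P_{12} = π_2 · P_{21} and π_2 · P_{23} = π_3 · P_{32}.
From π_1 · 2/7 = π_2 · 3/10: π_2/π_1 = (2/7)/(3/10) = 20/21.
From π_2 · 1/3 = π_3 · 2/5: π_3/π_2 = (1/3)/(2/5) = 5/6.
Take π_1 proportional to 1; then unnormalized π = (1, 20/21, 50/63). Normalize by dividing by the sum 173/63:
  π = (63/173, 60/173, 50/173).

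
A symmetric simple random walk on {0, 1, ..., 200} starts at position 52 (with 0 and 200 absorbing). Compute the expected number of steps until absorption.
E[τ | X_0 = 52] = 7696

Let v_k = E[τ | X_0 = k]. Boundary: v_0 = v_200 = 0. Recurrence: v_k = 1 + (v_{k-1} + v_{k+1})/2 for 1 ≤ k ≤ 199. The particular solution to v_k − (v_{k-1} + v_{k+1})/2 = 1 is v_k = −k^2. Adding homogeneous solution A + B k and matching boundaries gives v_k = k (200 − k). Substituting k = 52: v_52 = 52 · 148 = 7696.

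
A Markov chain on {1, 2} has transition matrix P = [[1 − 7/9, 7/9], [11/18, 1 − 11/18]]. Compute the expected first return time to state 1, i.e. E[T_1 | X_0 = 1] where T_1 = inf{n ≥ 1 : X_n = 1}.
E[T_1 | X_0 = 1] = 1/π_1 = 25/11

For an irreducible recurrent Markov chain with stationary distribution π, E[T_i | X_0 = i] = 1/π_i (Kac's formula). Here π_1 = (11/18)/(7/9 + 11/18) = (11/18)/(25/18) = 11/25, so E[T_1 | X_0 = 1] = 1/π_1 = (7/9 + 11/18)/(11/18) = (25/18)/(11/18) = 25/11.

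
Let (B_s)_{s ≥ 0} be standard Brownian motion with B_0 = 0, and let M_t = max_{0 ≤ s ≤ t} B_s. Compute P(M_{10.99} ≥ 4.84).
P(M_{10.99} ≥ 4.84) = 2·P(B_{10.99} ≥ 4.84) = 2(1 − Φ(4.84/√10.99)) ≈ 0.1443

By the reflection principle for Brownian motion, P(M_t ≥ a) = 2 · P(B_t ≥ a) for a ≥ 0. Since B_t ~ N(0, t), P(B_t ≥ 4.84) = 1 − Φ(4.84/√t) = 1 − Φ(4.84/√10.99) = 1 − Φ(1.4600). So
  P(M_{10.99} ≥ 4.84) = 2(1 − Φ(1.4600)) ≈ 0.1443.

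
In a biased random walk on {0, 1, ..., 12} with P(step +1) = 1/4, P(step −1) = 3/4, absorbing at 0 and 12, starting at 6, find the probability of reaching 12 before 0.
P(hit 12 before 0) = (1 − (3)^6) / (1 − (3)^12) = 1/730

Let u_k denote P(reach 12 before 0 | start at k). Boundary: u_0 = 0, u_12 = 1. Recurrence: u_k = 1/4·u_{k+1} + 3/4·u_{k-1} for 1 ≤ k ≤ 11. Try u_k = A + B·r^k with r = q/p = (3/4)/(1/4) = 3. Substitution satisfies the recurrence; boundary conditions give:
  u_k = (1 − r^k) / (1 − r^N) = (1 − (3)^6) / (1 − (3)^12) = 1/730.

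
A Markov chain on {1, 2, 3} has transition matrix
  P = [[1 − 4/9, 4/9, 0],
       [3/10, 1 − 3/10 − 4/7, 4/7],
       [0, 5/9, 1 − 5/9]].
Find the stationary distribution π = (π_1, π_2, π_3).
π = (189/757, 280/757, 288/757)

This is a birth-death chain on three states, which satisfies detailed balance: π_1 · P_{12} = π_2 · P_{21} and π_2 · P_{23} = π_3 · P_{32}.
From π_1 · 4/9 = π_2 · 3/10: π_2/π_1 = (4/9)/(3/10) = 40/27.
From π_2 · 4/7 = π_3 · 5/9: π_3/π_2 = (4/7)/(5/9) = 36/35.
Take π_1 proportional to 1; then unnormalized π = (1, 40/27, 32/21). Normalize by dividing by the sum 757/189:
  π = (189/757, 280/757, 288/757).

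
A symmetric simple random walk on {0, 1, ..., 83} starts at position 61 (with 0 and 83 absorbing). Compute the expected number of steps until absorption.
E[τ | X_0 = 61] = 1342

Let v_k = E[τ | X_0 = k]. Boundary: v_0 = v_83 = 0. Recurrence: v_k = 1 + (v_{k-1} + v_{k+1})/2 for 1 ≤ k ≤ 82. The particular solution to v_k − (v_{k-1} + v_{k+1})/2 = 1 is v_k = −k^2. Adding homogeneous solution A + B k and matching boundaries gives v_k = k (83 − k). Substituting k = 61: v_61 = 61 · 22 = 1342.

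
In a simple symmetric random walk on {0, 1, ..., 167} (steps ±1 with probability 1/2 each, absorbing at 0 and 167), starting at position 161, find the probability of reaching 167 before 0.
P(hit 167 before 0) = 161/167

Let u_k = P(hit 167 before 0 | start at k). Then u_0 = 0, u_167 = 1, and u_k = u_{k-1}/2 + u_{k+1}/2 for 1 ≤ k ≤ 166. This harmonic recurrence is solved by u_k = k/167, giving u_161 = 161/167.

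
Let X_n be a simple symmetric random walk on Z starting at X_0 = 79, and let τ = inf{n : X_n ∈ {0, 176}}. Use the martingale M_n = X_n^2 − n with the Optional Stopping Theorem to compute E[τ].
E[τ] = 7663

M_n = X_n^2 − n is a martingale (since E[X_{n+1}^2 | F_n] = X_n^2 + 1). By OST (τ has finite mean in a bounded region), E[M_τ] = E[M_0] = X_0^2 − 0 = 79^2 = 6241. Also E[M_τ] = E[X_τ^2] − E[τ]. The walk exits at 0 or 176, with P(hit 176 first) = 79/176, so E[X_τ^2] = 176^2 · 79/176 + 0 = 13904. Thus E[τ] = E[X_τ^2] − E[M_τ] = 13904 − 6241 = 7663 = 79(176 − 79) = 7663.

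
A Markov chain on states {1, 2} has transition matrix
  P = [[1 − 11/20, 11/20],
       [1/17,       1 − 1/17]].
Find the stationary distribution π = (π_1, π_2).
π_1 = 20/207, π_2 = 187/207

Solve πP = π with π_1 + π_2 = 1. From πP = π: π_1 · (1 − 11/20) + π_2 · 1/17 = π_1 ⇒ π_2 · 1/17 = π_1 · 11/20 ⇒ π_2/π_1 = (11/20)/(1/17) = 187/20. Together with π_1 + π_2 = 1:
  π_1 = (1/17)/(11/20 + 1/17) = (1/17)/(207/340) = 20/207,
  π_2 = (11/20)/(11/20 + 1/17) = (11/20)/(207/340) = 187/207.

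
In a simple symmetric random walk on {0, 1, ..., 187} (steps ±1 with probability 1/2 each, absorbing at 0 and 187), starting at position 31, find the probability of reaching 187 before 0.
P(hit 187 before 0) = 31/187

Let u_k = P(hit 187 before 0 | start at k). Then u_0 = 0, u_187 = 1, and u_k = u_{k-1}/2 + u_{k+1}/2 for 1 ≤ k ≤ 186. This harmonic recurrence is solved by u_k = k/187, giving u_31 = 31/187.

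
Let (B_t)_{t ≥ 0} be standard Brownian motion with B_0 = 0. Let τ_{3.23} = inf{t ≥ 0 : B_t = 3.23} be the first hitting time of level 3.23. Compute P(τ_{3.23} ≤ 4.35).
P(τ_{3.23} ≤ 4.35) = 2(1 − Φ(3.23/√4.35)) = 2(1 − Φ(1.5487)) ≈ 0.1215

By the reflection principle for standard BM, P(τ_b ≤ t) = 2 · P(B_t ≥ b). Since B_t ~ N(0, t), P(B_t ≥ 3.23) = 1 − Φ(3.23/√t) = 1 − Φ(3.23/√4.35) = 1 − Φ(1.5487) ≈ 0.06073. Doubling: P(τ_{3.23} ≤ 4.35) ≈ 2 · 0.06073 = 0.12146 ≈ 0.1215.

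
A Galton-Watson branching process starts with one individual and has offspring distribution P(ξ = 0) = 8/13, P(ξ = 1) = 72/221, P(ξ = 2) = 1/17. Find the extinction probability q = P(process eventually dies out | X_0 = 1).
q = 1

Mean offspring μ = 0·8/13 + 1·72/221 + 2·1/17 = 98/221 ≤ 1. For μ ≤ 1 with offspring not concentrated at 1, the Galton-Watson process goes extinct almost surely, so q = 1.
(Algebraic check: The pgf is f(s) = 8/13 + 72/221·s + 1/17·s². The extinction probability q is the smallest fixed point of f in [0, 1]. Setting s = f(s):
  1/17·s² + (72/221 − 1)·s + 8/13 = 0
  1/17·s² − (8/13 + 1/17)·s + 8/13 = 0
which factors as (s − 1)·(1/17·s − 8/13) = 0, giving roots s = 1 and s = (8/13)/(1/17) = 136/13. Since 136/13 ≥ 1, the smallest root in [0, 1] is s = 1.)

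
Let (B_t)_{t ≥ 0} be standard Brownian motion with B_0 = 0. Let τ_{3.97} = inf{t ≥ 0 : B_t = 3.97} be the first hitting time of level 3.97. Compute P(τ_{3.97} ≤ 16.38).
P(τ_{3.97} ≤ 16.38) = 2(1 − Φ(3.97/√16.38)) = 2(1 − Φ(0.9809)) ≈ 0.3266

By the reflection principle for standard BM, P(τ_b ≤ t) = 2 · P(B_t ≥ b). Since B_t ~ N(0, t), P(B_t ≥ 3.97) = 1 − Φ(3.97/√t) = 1 − Φ(3.97/√16.38) = 1 − Φ(0.9809) ≈ 0.16332. Doubling: P(τ_{3.97} ≤ 16.38) ≈ 2 · 0.16332 = 0.32664 ≈ 0.3266.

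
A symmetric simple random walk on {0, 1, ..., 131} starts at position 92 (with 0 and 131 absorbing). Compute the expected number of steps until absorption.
E[τ | X_0 = 92] = 3588

Let v_k = E[τ | X_0 = k]. Boundary: v_0 = v_131 = 0. Recurrence: v_k = 1 + (v_{k-1} + v_{k+1})/2 for 1 ≤ k ≤ 130. The particular solution to v_k − (v_{k-1} + v_{k+1})/2 = 1 is v_k = −k^2. Adding homogeneous solution A + B k and matching boundaries gives v_k = k (131 − k). Substituting k = 92: v_92 = 92 · 39 = 3588.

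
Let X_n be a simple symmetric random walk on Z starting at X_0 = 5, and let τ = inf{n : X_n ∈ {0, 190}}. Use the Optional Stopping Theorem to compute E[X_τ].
E[X_τ] = 5

X_n is a martingale and τ is a bounded-mean stopping time (indeed τ is finite a.s. with bounded expectation since the walk is in a bounded region). By the OST, E[X_τ] = E[X_0] = 5. Equivalently: E[X_τ] = 190 · P(hit 190 first) + 0 · P(hit 0 first) = 190 · (5/190) = 5.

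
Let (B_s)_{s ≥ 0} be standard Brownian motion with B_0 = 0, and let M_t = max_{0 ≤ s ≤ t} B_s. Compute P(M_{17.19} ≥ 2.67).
P(M_{17.19} ≥ 2.67) = 2·P(B_{17.19} ≥ 2.67) = 2(1 − Φ(2.67/√17.19)) ≈ 0.5196

By the reflection principle for Brownian motion, P(M_t ≥ a) = 2 · P(B_t ≥ a) for a ≥ 0. Since B_t ~ N(0, t), P(B_t ≥ 2.67) = 1 − Φ(2.67/√t) = 1 − Φ(2.67/√17.19) = 1 − Φ(0.6440). So
  P(M_{17.19} ≥ 2.67) = 2(1 − Φ(0.6440)) ≈ 0.5196.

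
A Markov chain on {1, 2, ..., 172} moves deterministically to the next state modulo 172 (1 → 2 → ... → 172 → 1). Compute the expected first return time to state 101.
E[T_101 | X_0 = 101] = 172

The chain cycles deterministically, so starting at state 101 it returns in exactly 172 steps. Equivalently, the stationary distribution is uniform π_j = 1/172 for every state j, so by Kac's formula E[T_101] = 1/π_101 = 172.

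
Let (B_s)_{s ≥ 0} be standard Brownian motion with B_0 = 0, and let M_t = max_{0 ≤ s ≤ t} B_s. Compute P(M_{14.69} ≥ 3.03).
P(M_{14.69} ≥ 3.03) = 2·P(B_{14.69} ≥ 3.03) = 2(1 − Φ(3.03/√14.69)) ≈ 0.4292

By the reflection principle for Brownian motion, P(M_t ≥ a) = 2 · P(B_t ≥ a) for a ≥ 0. Since B_t ~ N(0, t), P(B_t ≥ 3.03) = 1 − Φ(3.03/√t) = 1 − Φ(3.03/√14.69) = 1 − Φ(0.7906). So
  P(M_{14.69} ≥ 3.03) = 2(1 − Φ(0.7906)) ≈ 0.4292.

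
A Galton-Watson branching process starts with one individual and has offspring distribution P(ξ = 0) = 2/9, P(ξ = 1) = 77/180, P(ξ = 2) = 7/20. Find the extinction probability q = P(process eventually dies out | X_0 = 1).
q = 40/63

The pgf is f(s) = 2/9 + 77/180·s + 7/20·s². The extinction probability q is the smallest fixed point of f in [0, 1]. Setting s = f(s):
  7/20·s² + (77/180 − 1)·s + 2/9 = 0
  7/20·s² − (2/9 + 7/20)·s + 2/9 = 0
which factors as (s − 1)·(7/20·s − 2/9) = 0, giving roots s = 1 and s = (2/9)/(7/20) = 40/63.
Mean offspring μ = 77/180 + 2·7/20 = 203/180 > 1 (supercritical), so q < 1. The extinction probability is the smaller root: q = (2/9)/(7/20) = 40/63.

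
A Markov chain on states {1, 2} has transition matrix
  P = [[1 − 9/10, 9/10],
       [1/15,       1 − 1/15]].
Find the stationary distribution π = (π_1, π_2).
π_1 = 2/29, π_2 = 27/29

Solve πP = π with π_1 + π_2 = 1. From πP = π: π_1 · (1 − 9/10) + π_2 · 1/15 = π_1 ⇒ π_2 · 1/15 = π_1 · 9/10 ⇒ π_2/π_1 = (9/10)/(1/15) = 27/2. Together with π_1 + π_2 = 1:
  π_1 = (1/15)/(9/10 + 1/15) = (1/15)/(29/30) = 2/29,
  π_2 = (9/10)/(9/10 + 1/15) = (9/10)/(29/30) = 27/29.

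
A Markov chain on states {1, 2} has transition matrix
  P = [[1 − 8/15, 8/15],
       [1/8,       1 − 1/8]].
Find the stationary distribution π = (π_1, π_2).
π_1 = 15/79, π_2 = 64/79

Solve πP = π with π_1 + π_2 = 1. From πP = π: π_1 · (1 − 8/15) + π_2 · 1/8 = π_1 ⇒ π_2 · 1/8 = π_1 · 8/15 ⇒ π_2/π_1 = (8/15)/(1/8) = 64/15. Together with π_1 + π_2 = 1:
  π_1 = (1/8)/(8/15 + 1/8) = (1/8)/(79/120) = 15/79,
  π_2 = (8/15)/(8/15 + 1/8) = (8/15)/(79/120) = 64/79.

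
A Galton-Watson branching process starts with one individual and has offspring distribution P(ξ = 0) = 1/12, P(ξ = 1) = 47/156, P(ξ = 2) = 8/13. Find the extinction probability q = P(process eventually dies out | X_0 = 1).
q = 13/96

The pgf is f(s) = 1/12 + 47/156·s + 8/13·s². The extinction probability q is the smallest fixed point of f in [0, 1]. Setting s = f(s):
  8/13·s² + (47/156 − 1)·s + 1/12 = 0
  8/13·s² − (1/12 + 8/13)·s + 1/12 = 0
which factors as (s − 1)·(8/13·s − 1/12) = 0, giving roots s = 1 and s = (1/12)/(8/13) = 13/96.
Mean offspring μ = 47/156 + 2·8/13 = 239/156 > 1 (supercritical), so q < 1. The extinction probability is the smaller root: q = (1/12)/(8/13) = 13/96.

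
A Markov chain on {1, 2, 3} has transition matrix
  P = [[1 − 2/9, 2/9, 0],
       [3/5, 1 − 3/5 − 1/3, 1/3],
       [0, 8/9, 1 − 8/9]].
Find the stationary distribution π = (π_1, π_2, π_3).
π = (108/163, 40/163, 15/163)

This is a birth-death chain on three states, which satisfies detailed balance: π_1 · P_{12} = π_2 · P_{21} and π_2 · P_{23} = π_3 · P_{32}.
From π_1 · 2/9 = π_2 · 3/5: π_2/π_1 = (2/9)/(3/5) = 10/27.
From π_2 · 1/3 = π_3 · 8/9: π_3/π_2 = (1/3)/(8/9) = 3/8.
Take π_1 proportional to 1; then unnormalized π = (1, 10/27, 5/36). Normalize by dividing by the sum 163/108:
  π = (108/163, 40/163, 15/163).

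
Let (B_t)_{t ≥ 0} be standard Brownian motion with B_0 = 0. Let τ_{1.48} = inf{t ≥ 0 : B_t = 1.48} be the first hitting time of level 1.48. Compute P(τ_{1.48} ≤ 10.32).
P(τ_{1.48} ≤ 10.32) = 2(1 − Φ(1.48/√10.32)) = 2(1 − Φ(0.4607)) ≈ 0.6450

By the reflection principle for standard BM, P(τ_b ≤ t) = 2 · P(B_t ≥ b). Since B_t ~ N(0, t), P(B_t ≥ 1.48) = 1 − Φ(1.48/√t) = 1 − Φ(1.48/√10.32) = 1 − Φ(0.4607) ≈ 0.32251. Doubling: P(τ_{1.48} ≤ 10.32) ≈ 2 · 0.32251 = 0.64502 ≈ 0.6450.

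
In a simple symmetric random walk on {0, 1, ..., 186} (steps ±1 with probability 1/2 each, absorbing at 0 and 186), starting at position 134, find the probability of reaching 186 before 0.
P(hit 186 before 0) = 134/186 = 67/93

Let u_k = P(hit 186 before 0 | start at k). Then u_0 = 0, u_186 = 1, and u_k = u_{k-1}/2 + u_{k+1}/2 for 1 ≤ k ≤ 185. This harmonic recurrence is solved by u_k = k/186, giving u_134 = 134/186 = 67/93.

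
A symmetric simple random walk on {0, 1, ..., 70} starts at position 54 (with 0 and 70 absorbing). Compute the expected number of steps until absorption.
E[τ | X_0 = 54] = 864

Let v_k = E[τ | X_0 = k]. Boundary: v_0 = v_70 = 0. Recurrence: v_k = 1 + (v_{k-1} + v_{k+1})/2 for 1 ≤ k ≤ 69. The particular solution to v_k − (v_{k-1} + v_{k+1})/2 = 1 is v_k = −k^2. Adding homogeneous solution A + B k and matching boundaries gives v_k = k (70 − k). Substituting k = 54: v_54 = 54 · 16 = 864.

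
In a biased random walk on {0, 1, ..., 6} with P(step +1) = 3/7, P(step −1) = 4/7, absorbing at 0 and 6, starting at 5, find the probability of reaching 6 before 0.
P(hit 6 before 0) = (1 − (4/3)^5) / (1 − (4/3)^6) = 2343/3367

Let u_k denote P(reach 6 before 0 | start at k). Boundary: u_0 = 0, u_6 = 1. Recurrence: u_k = 3/7·u_{k+1} + 4/7·u_{k-1} for 1 ≤ k ≤ 5. Try u_k = A + B·r^k with r = q/p = (4/7)/(3/7) = 4/3. Substitution satisfies the recurrence; boundary conditions give:
  u_k = (1 − r^k) / (1 − r^N) = (1 − (4/3)^5) / (1 − (4/3)^6) = 2343/3367.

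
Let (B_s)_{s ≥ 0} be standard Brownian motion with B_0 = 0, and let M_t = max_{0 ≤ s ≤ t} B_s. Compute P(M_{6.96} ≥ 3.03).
P(M_{6.96} ≥ 3.03) = 2·P(B_{6.96} ≥ 3.03) = 2(1 − Φ(3.03/√6.96)) ≈ 0.2508

By the reflection principle for Brownian motion, P(M_t ≥ a) = 2 · P(B_t ≥ a) for a ≥ 0. Since B_t ~ N(0, t), P(B_t ≥ 3.03) = 1 − Φ(3.03/√t) = 1 − Φ(3.03/√6.96) = 1 − Φ(1.1485). So
  P(M_{6.96} ≥ 3.03) = 2(1 − Φ(1.1485)) ≈ 0.2508.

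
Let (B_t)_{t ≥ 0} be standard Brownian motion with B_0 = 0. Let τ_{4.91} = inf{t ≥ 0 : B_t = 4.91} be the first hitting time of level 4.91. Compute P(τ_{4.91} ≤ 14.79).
P(τ_{4.91} ≤ 14.79) = 2(1 − Φ(4.91/√14.79)) = 2(1 − Φ(1.2767)) ≈ 0.2017

By the reflection principle for standard BM, P(τ_b ≤ t) = 2 · P(B_t ≥ b). Since B_t ~ N(0, t), P(B_t ≥ 4.91) = 1 − Φ(4.91/√t) = 1 − Φ(4.91/√14.79) = 1 − Φ(1.2767) ≈ 0.10085. Doubling: P(τ_{4.91} ≤ 14.79) ≈ 2 · 0.10085 = 0.20170 ≈ 0.2017.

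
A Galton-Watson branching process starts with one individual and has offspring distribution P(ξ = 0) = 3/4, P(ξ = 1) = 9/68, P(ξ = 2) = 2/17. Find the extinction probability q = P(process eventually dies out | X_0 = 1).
q = 1

Mean offspring μ = 0·3/4 + 1·9/68 + 2·2/17 = 25/68 ≤ 1. For μ ≤ 1 with offspring not concentrated at 1, the Galton-Watson process goes extinct almost surely, so q = 1.
(Algebraic check: The pgf is f(s) = 3/4 + 9/68·s + 2/17·s². The extinction probability q is the smallest fixed point of f in [0, 1]. Setting s = f(s):
  2/17·s² + (9/68 − 1)·s + 3/4 = 0
  2/17·s² − (3/4 + 2/17)·s + 3/4 = 0
which factors as (s − 1)·(2/17·s − 3/4) = 0, giving roots s = 1 and s = (3/4)/(2/17) = 51/8. Since 51/8 ≥ 1, the smallest root in [0, 1] is s = 1.)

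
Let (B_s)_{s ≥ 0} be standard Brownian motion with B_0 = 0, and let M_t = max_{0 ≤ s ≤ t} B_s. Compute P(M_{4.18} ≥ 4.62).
P(M_{4.18} ≥ 4.62) = 2·P(B_{4.18} ≥ 4.62) = 2(1 − Φ(4.62/√4.18)) ≈ 0.0238

By the reflection principle for Brownian motion, P(M_t ≥ a) = 2 · P(B_t ≥ a) for a ≥ 0. Since B_t ~ N(0, t), P(B_t ≥ 4.62) = 1 − Φ(4.62/√t) = 1 − Φ(4.62/√4.18) = 1 − Φ(2.2597). So
  P(M_{4.18} ≥ 4.62) = 2(1 − Φ(2.2597)) ≈ 0.0238.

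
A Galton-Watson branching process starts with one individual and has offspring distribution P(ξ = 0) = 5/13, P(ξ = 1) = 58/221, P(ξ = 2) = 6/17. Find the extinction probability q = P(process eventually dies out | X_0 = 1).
q = 1

Mean offspring μ = 0·5/13 + 1·58/221 + 2·6/17 = 214/221 ≤ 1. For μ ≤ 1 with offspring not concentrated at 1, the Galton-Watson process goes extinct almost surely, so q = 1.
(Algebraic check: The pgf is f(s) = 5/13 + 58/221·s + 6/17·s². The extinction probability q is the smallest fixed point of f in [0, 1]. Setting s = f(s):
  6/17·s² + (58/221 − 1)·s + 5/13 = 0
  6/17·s² − (5/13 + 6/17)·s + 5/13 = 0
which factors as (s − 1)·(6/17·s − 5/13) = 0, giving roots s = 1 and s = (5/13)/(6/17) = 85/78. Since 85/78 ≥ 1, the smallest root in [0, 1] is s = 1.)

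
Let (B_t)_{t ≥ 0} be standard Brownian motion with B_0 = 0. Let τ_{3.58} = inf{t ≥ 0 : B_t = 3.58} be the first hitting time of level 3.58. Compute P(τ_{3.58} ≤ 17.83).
P(τ_{3.58} ≤ 17.83) = 2(1 − Φ(3.58/√17.83)) = 2(1 − Φ(0.8478)) ≈ 0.3965

By the reflection principle for standard BM, P(τ_b ≤ t) = 2 · P(B_t ≥ b). Since B_t ~ N(0, t), P(B_t ≥ 3.58) = 1 − Φ(3.58/√t) = 1 − Φ(3.58/√17.83) = 1 − Φ(0.8478) ≈ 0.19827. Doubling: P(τ_{3.58} ≤ 17.83) ≈ 2 · 0.19827 = 0.39654 ≈ 0.3965.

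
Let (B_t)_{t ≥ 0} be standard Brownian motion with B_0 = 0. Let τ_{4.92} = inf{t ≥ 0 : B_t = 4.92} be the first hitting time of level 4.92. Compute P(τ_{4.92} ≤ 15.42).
P(τ_{4.92} ≤ 15.42) = 2(1 − Φ(4.92/√15.42)) = 2(1 − Φ(1.2529)) ≈ 0.2102

By the reflection principle for standard BM, P(τ_b ≤ t) = 2 · P(B_t ≥ b). Since B_t ~ N(0, t), P(B_t ≥ 4.92) = 1 − Φ(4.92/√t) = 1 − Φ(4.92/√15.42) = 1 − Φ(1.2529) ≈ 0.10512. Doubling: P(τ_{4.92} ≤ 15.42) ≈ 2 · 0.10512 = 0.21024 ≈ 0.2102.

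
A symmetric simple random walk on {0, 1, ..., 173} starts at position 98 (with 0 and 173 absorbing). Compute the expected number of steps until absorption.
E[τ | X_0 = 98] = 7350

Let v_k = E[τ | X_0 = k]. Boundary: v_0 = v_173 = 0. Recurrence: v_k = 1 + (v_{k-1} + v_{k+1})/2 for 1 ≤ k ≤ 172. The particular solution to v_k − (v_{k-1} + v_{k+1})/2 = 1 is v_k = −k^2. Adding homogeneous solution A + B k and matching boundaries gives v_k = k (173 − k). Substituting k = 98: v_98 = 98 · 75 = 7350.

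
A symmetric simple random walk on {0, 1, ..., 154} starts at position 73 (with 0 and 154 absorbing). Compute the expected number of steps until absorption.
E[τ | X_0 = 73] = 5913

Let v_k = E[τ | X_0 = k]. Boundary: v_0 = v_154 = 0. Recurrence: v_k = 1 + (v_{k-1} + v_{k+1})/2 for 1 ≤ k ≤ 153. The particular solution to v_k − (v_{k-1} + v_{k+1})/2 = 1 is v_k = −k^2. Adding homogeneous solution A + B k and matching boundaries gives v_k = k (154 − k). Substituting k = 73: v_73 = 73 · 81 = 5913.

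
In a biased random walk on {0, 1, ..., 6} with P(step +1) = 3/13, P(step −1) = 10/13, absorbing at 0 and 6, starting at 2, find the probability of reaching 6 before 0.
P(hit 6 before 0) = (1 − (10/3)^2) / (1 − (10/3)^6) = 81/10981

Let u_k denote P(reach 6 before 0 | start at k). Boundary: u_0 = 0, u_6 = 1. Recurrence: u_k = 3/13·u_{k+1} + 10/13·u_{k-1} for 1 ≤ k ≤ 5. Try u_k = A + B·r^k with r = q/p = (10/13)/(3/13) = 10/3. Substitution satisfies the recurrence; boundary conditions give:
  u_k = (1 − r^k) / (1 − r^N) = (1 − (10/3)^2) / (1 − (10/3)^6) = 81/10981.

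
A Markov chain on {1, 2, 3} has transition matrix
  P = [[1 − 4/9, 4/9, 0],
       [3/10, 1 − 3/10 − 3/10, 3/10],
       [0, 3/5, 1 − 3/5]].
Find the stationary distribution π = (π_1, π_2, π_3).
π = (9/29, 40/87, 20/87)

This is a birth-death chain on three states, which satisfies detailed balance: π_1 · P_{12} = π_2 · P_{21} and π_2 · P_{23} = π_3 · P_{32}.
From π_1 · 4/9 = π_2 · 3/10: π_2/π_1 = (4/9)/(3/10) = 40/27.
From π_2 · 3/10 = π_3 · 3/5: π_3/π_2 = (3/10)/(3/5) = 1/2.
Take π_1 proportional to 1; then unnormalized π = (1, 40/27, 20/27). Normalize by dividing by the sum 29/9:
  π = (9/29, 40/87, 20/87).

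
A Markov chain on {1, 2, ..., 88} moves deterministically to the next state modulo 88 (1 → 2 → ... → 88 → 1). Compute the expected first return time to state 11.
E[T_11 | X_0 = 11] = 88

The chain cycles deterministically, so starting at state 11 it returns in exactly 88 steps. Equivalently, the stationary distribution is uniform π_j = 1/88 for every state j, so by Kac's formula E[T_11] = 1/π_11 = 88.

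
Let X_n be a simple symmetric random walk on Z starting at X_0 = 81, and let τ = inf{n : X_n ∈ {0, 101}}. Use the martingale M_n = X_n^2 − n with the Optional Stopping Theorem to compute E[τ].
E[τ] = 1620

M_n = X_n^2 − n is a martingale (since E[X_{n+1}^2 | F_n] = X_n^2 + 1). By OST (τ has finite mean in a bounded region), E[M_τ] = E[M_0] = X_0^2 − 0 = 81^2 = 6561. Also E[M_τ] = E[X_τ^2] − E[τ]. The walk exits at 0 or 101, with P(hit 101 first) = 81/101, so E[X_τ^2] = 101^2 · 81/101 + 0 = 8181. Thus E[τ] = E[X_τ^2] − E[M_τ] = 8181 − 6561 = 1620 = 81(101 − 81) = 1620.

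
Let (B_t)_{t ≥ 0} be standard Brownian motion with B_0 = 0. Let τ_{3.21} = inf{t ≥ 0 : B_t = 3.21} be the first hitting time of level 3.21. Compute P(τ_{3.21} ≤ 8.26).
P(τ_{3.21} ≤ 8.26) = 2(1 − Φ(3.21/√8.26)) = 2(1 − Φ(1.1169)) ≈ 0.2640

By the reflection principle for standard BM, P(τ_b ≤ t) = 2 · P(B_t ≥ b). Since B_t ~ N(0, t), P(B_t ≥ 3.21) = 1 − Φ(3.21/√t) = 1 − Φ(3.21/√8.26) = 1 − Φ(1.1169) ≈ 0.13202. Doubling: P(τ_{3.21} ≤ 8.26) ≈ 2 · 0.13202 = 0.26404 ≈ 0.2640.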